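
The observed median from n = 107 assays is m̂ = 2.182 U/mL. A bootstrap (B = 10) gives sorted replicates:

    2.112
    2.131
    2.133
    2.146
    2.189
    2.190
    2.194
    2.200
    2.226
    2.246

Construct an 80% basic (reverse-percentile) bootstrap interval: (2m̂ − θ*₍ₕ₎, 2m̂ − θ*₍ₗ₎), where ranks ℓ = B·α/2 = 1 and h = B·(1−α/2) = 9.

Percentile endpoints at ranks 1 and 9: θ*₍1₎ = 2.112, θ*₍9₎ = 2.226.
Basic interval reflects these around m̂:
  lower = 2 × 2.182 − 2.226 = 2.138
  upper = 2 × 2.182 − 2.112 = 2.252

(2.138, 2.252)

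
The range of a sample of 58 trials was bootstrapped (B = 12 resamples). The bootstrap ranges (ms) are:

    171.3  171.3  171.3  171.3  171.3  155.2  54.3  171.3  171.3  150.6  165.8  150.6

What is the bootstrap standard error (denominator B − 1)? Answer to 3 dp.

SE* = 33.215

Bootstrap SE is the standard deviation of the 12 replicate ranges.
Mean of replicates: (171.3 + 171.3 + 171.3 + 171.3 + 171.3 + 155.2 + 54.3 + 171.3 + 171.3 + 150.6 + 165.8 + 150.6) / 12 = 1875.6000 / 12 = 156.3000
Sum of squared deviations: (+15.0000)² + (+15.0000)² + (+15.0000)² + (+15.0000)² + (+15.0000)² + (−1.1000)² + (−102.0000)² + (+15.0000)² + (+15.0000)² + (−5.7000)² + (+9.5000)² + (−5.7000)² = 12135.4400
Variance = 12135.4400 / 11 = 1103.2218
SE* = √1103.2218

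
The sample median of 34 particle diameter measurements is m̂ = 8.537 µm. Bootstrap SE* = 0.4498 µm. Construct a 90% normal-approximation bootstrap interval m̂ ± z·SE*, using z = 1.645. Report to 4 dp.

Margin = 1.645 × 0.4498 = 0.73992
Interval: 8.537 ± 0.73992

(7.7971, 9.2769)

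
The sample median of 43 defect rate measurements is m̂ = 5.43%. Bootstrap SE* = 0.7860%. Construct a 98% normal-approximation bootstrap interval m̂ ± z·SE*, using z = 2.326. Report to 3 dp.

Margin = 2.326 × 0.7860 = 1.8282
Interval: 5.43 ± 1.8282

(3.602, 7.258)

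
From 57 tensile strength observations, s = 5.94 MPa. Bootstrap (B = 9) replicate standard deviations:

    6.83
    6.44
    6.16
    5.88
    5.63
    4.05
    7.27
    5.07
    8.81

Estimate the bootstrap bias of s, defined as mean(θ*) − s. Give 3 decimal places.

mean(θ*) = (6.83 + 6.44 + 6.16 + 5.88 + 5.63 + 4.05 + 7.27 + 5.07 + 8.81) / 9 = 6.2378
bias = 6.2378 − 5.94

bias = +0.298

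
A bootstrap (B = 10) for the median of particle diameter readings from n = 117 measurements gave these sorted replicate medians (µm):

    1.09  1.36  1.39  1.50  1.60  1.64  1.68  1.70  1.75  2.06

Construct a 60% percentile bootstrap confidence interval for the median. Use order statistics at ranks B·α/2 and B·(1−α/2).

α = 0.40; lower rank = 10 × 0.200 = 2; upper rank = 10 × 0.800 = 8.
The 2nd smallest replicate is 1.36; the 8th is 1.70.

(1.36, 1.70)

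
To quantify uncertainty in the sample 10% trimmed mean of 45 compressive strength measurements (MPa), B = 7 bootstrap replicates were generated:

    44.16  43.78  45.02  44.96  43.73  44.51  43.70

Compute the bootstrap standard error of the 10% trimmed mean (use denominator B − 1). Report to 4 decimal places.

SE* = 0.5722

Bootstrap SE is the standard deviation of the 7 replicate 10% trimmed means.
Mean of replicates: (44.16 + 43.78 + 45.02 + 44.96 + 43.73 + 44.51 + 43.70) / 7 = 309.86000 / 7 = 44.26571
Sum of squared deviations: (−0.10571)² + (−0.48571)² + (+0.75429)² + (+0.69429)² + (−0.53571)² + (+0.24429)² + (−0.56571)² = 1.96477
Variance = 1.96477 / 6 = 0.32746
SE* = √0.32746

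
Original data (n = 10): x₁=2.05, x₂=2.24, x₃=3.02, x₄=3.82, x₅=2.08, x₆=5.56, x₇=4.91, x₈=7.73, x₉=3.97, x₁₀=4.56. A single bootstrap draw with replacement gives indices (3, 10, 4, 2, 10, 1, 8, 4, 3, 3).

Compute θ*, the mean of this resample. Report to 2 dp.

θ* = 3.78

Resample values: 3.02, 4.56, 3.82, 2.24, 4.56, 2.05, 7.73, 3.82, 3.02, 3.02.
Mean = (3.02 + 4.56 + 3.82 + 2.24 + 4.56 + 2.05 + 7.73 + 3.82 + 3.02 + 3.02) / 10 = 37.840 / 10 = 3.78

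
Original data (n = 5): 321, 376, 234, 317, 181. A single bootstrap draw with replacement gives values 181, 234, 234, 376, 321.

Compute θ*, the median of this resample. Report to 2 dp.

θ* = 234.00

Sorted: 181, 234, 234, 321, 376
Median = middle value = 234.00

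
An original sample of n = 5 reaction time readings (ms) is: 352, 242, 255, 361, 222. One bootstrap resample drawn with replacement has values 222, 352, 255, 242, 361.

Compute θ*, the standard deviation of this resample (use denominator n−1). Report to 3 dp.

Mean = 286.4000; sum of squared deviations = 16973.2000
s² = 16973.2000 / 4 = 4243.3000
s = √4243.3000 = 65.141

θ* = 65.141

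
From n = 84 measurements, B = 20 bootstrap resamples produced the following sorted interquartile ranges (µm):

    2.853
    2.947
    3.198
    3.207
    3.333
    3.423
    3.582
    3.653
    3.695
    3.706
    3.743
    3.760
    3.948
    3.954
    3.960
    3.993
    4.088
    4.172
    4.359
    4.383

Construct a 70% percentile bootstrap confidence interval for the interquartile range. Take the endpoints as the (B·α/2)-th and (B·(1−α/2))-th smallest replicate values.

α = 0.30; lower rank = 20 × 0.150 = 3; upper rank = 20 × 0.850 = 17.
The 3rd smallest replicate is 3.198; the 17th is 4.088.

(3.198, 4.088)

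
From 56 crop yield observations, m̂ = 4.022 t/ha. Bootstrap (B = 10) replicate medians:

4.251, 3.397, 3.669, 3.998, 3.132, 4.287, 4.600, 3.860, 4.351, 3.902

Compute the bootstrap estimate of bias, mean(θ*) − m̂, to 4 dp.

bias = −0.0773

mean(θ*) = (4.251 + 3.397 + 3.669 + 3.998 + 3.132 + 4.287 + 4.600 + 3.860 + 4.351 + 3.902) / 10 = 3.94470
bias = 3.94470 − 4.022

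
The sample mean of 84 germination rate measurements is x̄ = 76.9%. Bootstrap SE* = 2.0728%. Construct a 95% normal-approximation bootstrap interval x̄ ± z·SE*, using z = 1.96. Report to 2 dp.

(72.84, 80.96)

Margin = 1.96 × 2.0728 = 4.063
Interval: 76.9 ± 4.063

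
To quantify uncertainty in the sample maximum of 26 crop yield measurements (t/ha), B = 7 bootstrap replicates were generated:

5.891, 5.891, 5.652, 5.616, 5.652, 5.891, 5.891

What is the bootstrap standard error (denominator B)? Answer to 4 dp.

Bootstrap SE is the standard deviation of the 7 replicate maximums.
Mean of replicates: (5.891 + 5.891 + 5.652 + 5.616 + 5.652 + 5.891 + 5.891) / 7 = 40.48400 / 7 = 5.78343
Sum of squared deviations: (+0.10757)² + (+0.10757)² + (−0.13143)² + (−0.16743)² + (−0.13143)² + (+0.10757)² + (+0.10757)² = 0.10887
Variance = 0.10887 / 7 = 0.01555
SE* = √0.01555

SE* = 0.1247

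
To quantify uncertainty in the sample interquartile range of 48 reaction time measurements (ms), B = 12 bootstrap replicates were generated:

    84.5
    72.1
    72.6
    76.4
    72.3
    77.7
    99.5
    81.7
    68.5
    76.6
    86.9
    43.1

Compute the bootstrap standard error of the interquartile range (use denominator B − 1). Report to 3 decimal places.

Bootstrap SE is the standard deviation of the 12 replicate interquartile ranges.
Mean of replicates: (84.5 + 72.1 + 72.6 + 76.4 + 72.3 + 77.7 + 99.5 + 81.7 + 68.5 + 76.6 + 86.9 + 43.1) / 12 = 911.9000 / 12 = 75.9917
Sum of squared deviations: (+8.5083)² + (−3.8917)² + (−3.3917)² + (+0.4083)² + (−3.6917)² + (+1.7083)² + (+23.5083)² + (+5.7083)² + (−7.4917)² + (+0.6083)² + (+10.9083)² + (−32.8917)² = 1958.3292
Variance = 1958.3292 / 11 = 178.0299
SE* = √178.0299

SE* = 13.343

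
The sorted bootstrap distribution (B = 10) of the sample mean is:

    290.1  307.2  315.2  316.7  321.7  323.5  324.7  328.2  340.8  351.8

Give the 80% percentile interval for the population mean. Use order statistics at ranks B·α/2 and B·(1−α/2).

(290.1, 340.8)

α = 0.20; lower rank = 10 × 0.100 = 1; upper rank = 10 × 0.900 = 9.
The 1st smallest replicate is 290.1; the 9th is 340.8.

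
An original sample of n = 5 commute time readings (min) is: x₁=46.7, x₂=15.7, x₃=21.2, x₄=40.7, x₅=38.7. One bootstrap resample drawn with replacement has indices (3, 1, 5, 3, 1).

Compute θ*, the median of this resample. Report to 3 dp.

Resample values: 21.2, 46.7, 38.7, 21.2, 46.7.
Sorted: 21.2, 21.2, 38.7, 46.7, 46.7
Median = middle value = 38.700

θ* = 38.700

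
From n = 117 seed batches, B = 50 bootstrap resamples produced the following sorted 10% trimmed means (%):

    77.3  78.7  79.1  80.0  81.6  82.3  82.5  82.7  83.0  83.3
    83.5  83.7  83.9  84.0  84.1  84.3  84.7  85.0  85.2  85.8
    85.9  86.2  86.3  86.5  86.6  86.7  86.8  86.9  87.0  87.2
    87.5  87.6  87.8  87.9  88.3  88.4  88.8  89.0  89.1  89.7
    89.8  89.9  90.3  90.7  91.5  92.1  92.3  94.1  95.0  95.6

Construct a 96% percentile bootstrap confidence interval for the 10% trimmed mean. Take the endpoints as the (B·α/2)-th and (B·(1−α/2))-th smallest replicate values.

α = 0.04; lower rank = 50 × 0.020 = 1; upper rank = 50 × 0.980 = 49.
The 1st smallest replicate is 77.3; the 49th is 95.0.

(77.3, 95.0)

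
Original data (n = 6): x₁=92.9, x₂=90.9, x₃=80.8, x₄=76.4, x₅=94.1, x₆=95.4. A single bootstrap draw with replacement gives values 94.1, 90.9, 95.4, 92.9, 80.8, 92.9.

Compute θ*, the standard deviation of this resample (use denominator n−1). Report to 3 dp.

Mean = 91.1667; sum of squared deviations = 140.0733
s² = 140.0733 / 5 = 28.0147
s = √28.0147 = 5.293

θ* = 5.293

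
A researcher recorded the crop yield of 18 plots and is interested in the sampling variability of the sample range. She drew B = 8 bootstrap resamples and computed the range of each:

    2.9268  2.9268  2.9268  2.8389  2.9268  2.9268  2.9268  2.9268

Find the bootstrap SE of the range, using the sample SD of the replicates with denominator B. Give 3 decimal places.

Bootstrap SE is the standard deviation of the 8 replicate ranges.
Mean of replicates: (2.9268 + 2.9268 + 2.9268 + 2.8389 + 2.9268 + 2.9268 + 2.9268 + 2.9268) / 8 = 23.32650 / 8 = 2.91581
Sum of squared deviations: (+0.01099)² + (+0.01099)² + (+0.01099)² + (−0.07691)² + (+0.01099)² + (+0.01099)² + (+0.01099)² + (+0.01099)² = 0.00676
Variance = 0.00676 / 8 = 0.00085
SE* = √0.00085

SE* = 0.029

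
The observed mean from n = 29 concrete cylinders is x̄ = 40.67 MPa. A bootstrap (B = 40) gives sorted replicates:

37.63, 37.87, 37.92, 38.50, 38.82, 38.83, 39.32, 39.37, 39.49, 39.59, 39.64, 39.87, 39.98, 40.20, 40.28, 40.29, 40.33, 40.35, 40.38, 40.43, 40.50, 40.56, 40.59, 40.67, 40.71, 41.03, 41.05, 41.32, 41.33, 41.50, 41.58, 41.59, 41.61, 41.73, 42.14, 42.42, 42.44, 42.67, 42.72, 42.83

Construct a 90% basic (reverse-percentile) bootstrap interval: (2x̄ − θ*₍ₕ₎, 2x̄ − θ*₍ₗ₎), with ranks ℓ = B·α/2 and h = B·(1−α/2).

Percentile endpoints at ranks 2 and 38: θ*₍2₎ = 37.87, θ*₍38₎ = 42.67.
Basic interval reflects these around x̄:
  lower = 2 × 40.67 − 42.67 = 38.67
  upper = 2 × 40.67 − 37.87 = 43.47

(38.67, 43.47)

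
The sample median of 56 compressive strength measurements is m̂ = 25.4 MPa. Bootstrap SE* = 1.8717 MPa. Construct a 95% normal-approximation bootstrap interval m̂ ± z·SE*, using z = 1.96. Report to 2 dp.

Margin = 1.96 × 1.8717 = 3.669
Interval: 25.4 ± 3.669

(21.73, 29.07)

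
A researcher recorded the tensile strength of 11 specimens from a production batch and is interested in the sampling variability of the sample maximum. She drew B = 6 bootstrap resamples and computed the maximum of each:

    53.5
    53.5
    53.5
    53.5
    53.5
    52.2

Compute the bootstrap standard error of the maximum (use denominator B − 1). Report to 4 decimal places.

Bootstrap SE is the standard deviation of the 6 replicate maximums.
Mean of replicates: (53.5 + 53.5 + 53.5 + 53.5 + 53.5 + 52.2) / 6 = 319.70000 / 6 = 53.28333
Sum of squared deviations: (+0.21667)² + (+0.21667)² + (+0.21667)² + (+0.21667)² + (+0.21667)² + (−1.08333)² = 1.40833
Variance = 1.40833 / 5 = 0.28167
SE* = √0.28167

SE* = 0.5307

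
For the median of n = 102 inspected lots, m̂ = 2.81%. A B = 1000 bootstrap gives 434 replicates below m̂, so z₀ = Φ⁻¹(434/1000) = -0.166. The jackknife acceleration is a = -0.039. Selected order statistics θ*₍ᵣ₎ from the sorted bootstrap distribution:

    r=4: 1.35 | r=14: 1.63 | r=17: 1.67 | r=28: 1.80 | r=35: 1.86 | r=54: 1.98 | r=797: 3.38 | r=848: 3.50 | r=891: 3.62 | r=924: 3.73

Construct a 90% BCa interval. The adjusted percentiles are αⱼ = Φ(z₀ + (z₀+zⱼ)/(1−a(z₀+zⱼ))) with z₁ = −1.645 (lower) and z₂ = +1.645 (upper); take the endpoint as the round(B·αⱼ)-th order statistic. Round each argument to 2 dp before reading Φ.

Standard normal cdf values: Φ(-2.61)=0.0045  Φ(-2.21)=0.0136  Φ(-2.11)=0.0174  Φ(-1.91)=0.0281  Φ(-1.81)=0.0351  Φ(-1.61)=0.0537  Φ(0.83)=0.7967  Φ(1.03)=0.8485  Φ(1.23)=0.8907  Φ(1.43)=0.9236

Lower: z₀ + z₁ = -0.166 + (-1.645) = -1.811; 1 − a(z₀+z₁) = 1 − (-0.039)(-1.811) = 0.9294; argument = -0.166 + (-1.811)/0.9294 = -2.1146 → -2.11.
α₁ = Φ(-2.11) = 0.0174; rank = round(1000 × 0.0174) = 17; θ*₍17₎ = 1.67.
Upper: z₀ + z₂ = 1.479; 1 − a(z₀+z₂) = 1.0577; argument = 1.2323 → 1.23; α₂ = 0.8907; rank = 891; θ*₍891₎ = 3.62.

(1.67, 3.62)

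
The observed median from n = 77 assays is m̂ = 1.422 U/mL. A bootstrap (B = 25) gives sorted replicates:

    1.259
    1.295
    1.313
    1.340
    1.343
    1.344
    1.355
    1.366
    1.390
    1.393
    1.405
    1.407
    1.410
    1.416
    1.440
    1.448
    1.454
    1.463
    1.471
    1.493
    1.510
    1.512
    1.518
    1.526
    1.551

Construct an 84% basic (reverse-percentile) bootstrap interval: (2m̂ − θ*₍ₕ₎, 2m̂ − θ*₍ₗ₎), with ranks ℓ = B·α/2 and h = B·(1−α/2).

(1.326, 1.549)

Percentile endpoints at ranks 2 and 23: θ*₍2₎ = 1.295, θ*₍23₎ = 1.518.
Basic interval reflects these around m̂:
  lower = 2 × 1.422 − 1.518 = 1.326
  upper = 2 × 1.422 − 1.295 = 1.549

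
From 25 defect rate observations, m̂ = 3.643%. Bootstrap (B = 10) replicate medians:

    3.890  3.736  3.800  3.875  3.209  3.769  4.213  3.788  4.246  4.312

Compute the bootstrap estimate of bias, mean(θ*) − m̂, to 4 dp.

mean(θ*) = (3.890 + 3.736 + 3.800 + 3.875 + 3.209 + 3.769 + 4.213 + 3.788 + 4.246 + 4.312) / 10 = 3.88380
bias = 3.88380 − 3.643

bias = +0.2408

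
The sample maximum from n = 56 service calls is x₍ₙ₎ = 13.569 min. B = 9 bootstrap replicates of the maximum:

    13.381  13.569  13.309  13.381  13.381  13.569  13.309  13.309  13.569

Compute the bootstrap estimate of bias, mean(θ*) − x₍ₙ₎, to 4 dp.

bias = −0.1493

mean(θ*) = (13.381 + 13.569 + 13.309 + 13.381 + 13.381 + 13.569 + 13.309 + 13.309 + 13.569) / 9 = 13.41967
bias = 13.41967 − 13.569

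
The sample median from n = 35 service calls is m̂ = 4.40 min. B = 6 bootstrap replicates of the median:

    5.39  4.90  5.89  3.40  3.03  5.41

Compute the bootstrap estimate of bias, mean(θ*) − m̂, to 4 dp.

bias = +0.2700

mean(θ*) = (5.39 + 4.90 + 5.89 + 3.40 + 3.03 + 5.41) / 6 = 4.67000
bias = 4.67000 − 4.40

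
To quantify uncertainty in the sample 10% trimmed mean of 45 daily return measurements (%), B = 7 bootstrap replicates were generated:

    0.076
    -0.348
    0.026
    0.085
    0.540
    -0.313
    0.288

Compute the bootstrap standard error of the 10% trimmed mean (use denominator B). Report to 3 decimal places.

Bootstrap SE is the standard deviation of the 7 replicate 10% trimmed means.
Mean of replicates: (0.076 + (-0.348) + 0.026 + 0.085 + 0.540 + (-0.313) + 0.288) / 7 = 0.3540 / 7 = 0.0506
Sum of squared deviations: (+0.0254)² + (−0.3986)² + (−0.0246)² + (+0.0344)² + (+0.4894)² + (−0.3636)² + (+0.2374)² = 0.5894
Variance = 0.5894 / 7 = 0.0842
SE* = √0.0842

SE* = 0.290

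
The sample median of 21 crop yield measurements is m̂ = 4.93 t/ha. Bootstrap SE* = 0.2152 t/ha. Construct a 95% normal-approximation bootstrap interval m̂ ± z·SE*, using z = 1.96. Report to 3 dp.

(4.508, 5.352)

Margin = 1.96 × 0.2152 = 0.4218
Interval: 4.93 ± 0.4218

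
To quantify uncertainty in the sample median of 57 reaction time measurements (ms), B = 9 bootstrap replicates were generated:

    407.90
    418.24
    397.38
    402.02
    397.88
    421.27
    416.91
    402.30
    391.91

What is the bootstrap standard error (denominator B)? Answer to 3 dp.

SE* = 9.852

Bootstrap SE is the standard deviation of the 9 replicate medians.
Mean of replicates: (407.90 + 418.24 + 397.38 + 402.02 + 397.88 + 421.27 + 416.91 + 402.30 + 391.91) / 9 = 3655.8100 / 9 = 406.2011
Sum of squared deviations: (+1.6989)² + (+12.0389)² + (−8.8211)² + (−4.1811)² + (−8.3211)² + (+15.0689)² + (+10.7089)² + (−3.9011)² + (−14.2911)² = 873.5619
Variance = 873.5619 / 9 = 97.0624
SE* = √97.0624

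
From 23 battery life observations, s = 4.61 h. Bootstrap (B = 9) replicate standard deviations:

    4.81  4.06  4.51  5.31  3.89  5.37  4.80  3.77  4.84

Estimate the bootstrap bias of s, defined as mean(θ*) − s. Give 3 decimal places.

bias = −0.014

mean(θ*) = (4.81 + 4.06 + 4.51 + 5.31 + 3.89 + 5.37 + 4.80 + 3.77 + 4.84) / 9 = 4.5956
bias = 4.5956 − 4.61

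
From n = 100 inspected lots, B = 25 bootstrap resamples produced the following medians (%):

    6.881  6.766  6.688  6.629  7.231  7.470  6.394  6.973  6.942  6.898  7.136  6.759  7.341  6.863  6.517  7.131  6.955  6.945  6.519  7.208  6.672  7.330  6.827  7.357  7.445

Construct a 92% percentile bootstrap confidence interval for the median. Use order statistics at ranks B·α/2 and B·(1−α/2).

Sorted replicates: 6.394, 6.517, 6.519, 6.629, 6.672, 6.688, 6.759, 6.766, 6.827, 6.863, 6.881, 6.898, 6.942, 6.945, 6.955, 6.973, 7.131, 7.136, 7.208, 7.231, 7.330, 7.341, 7.357, 7.445, 7.470
α = 0.08; lower rank = 25 × 0.040 = 1; upper rank = 25 × 0.960 = 24.
The 1st smallest replicate is 6.394; the 24th is 7.445.

(6.394, 7.445)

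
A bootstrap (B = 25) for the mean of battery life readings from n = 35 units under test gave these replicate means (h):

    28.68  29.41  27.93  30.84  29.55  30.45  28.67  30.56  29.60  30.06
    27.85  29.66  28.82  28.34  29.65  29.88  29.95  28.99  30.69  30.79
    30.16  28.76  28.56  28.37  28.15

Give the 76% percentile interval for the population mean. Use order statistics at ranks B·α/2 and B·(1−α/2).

Sorted replicates: 27.85, 27.93, 28.15, 28.34, 28.37, 28.56, 28.67, 28.68, 28.76, 28.82, 28.99, 29.41, 29.55, 29.60, 29.65, 29.66, 29.88, 29.95, 30.06, 30.16, 30.45, 30.56, 30.69, 30.79, 30.84
α = 0.24; lower rank = 25 × 0.120 = 3; upper rank = 25 × 0.880 = 22.
The 3rd smallest replicate is 28.15; the 22nd is 30.56.

(28.15, 30.56)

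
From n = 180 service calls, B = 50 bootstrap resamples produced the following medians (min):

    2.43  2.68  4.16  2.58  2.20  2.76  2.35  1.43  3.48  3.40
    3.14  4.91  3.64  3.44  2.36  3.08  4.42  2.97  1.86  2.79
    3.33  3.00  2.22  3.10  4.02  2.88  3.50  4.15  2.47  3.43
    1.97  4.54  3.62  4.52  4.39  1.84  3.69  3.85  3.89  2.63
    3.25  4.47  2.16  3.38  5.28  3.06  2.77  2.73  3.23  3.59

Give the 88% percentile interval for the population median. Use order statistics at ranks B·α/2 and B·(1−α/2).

(1.86, 4.52)

Sorted replicates: 1.43, 1.84, 1.86, 1.97, 2.16, 2.20, 2.22, 2.35, 2.36, 2.43, 2.47, 2.58, 2.63, 2.68, 2.73, 2.76, 2.77, 2.79, 2.88, 2.97, 3.00, 3.06, 3.08, 3.10, 3.14, 3.23, 3.25, 3.33, 3.38, 3.40, 3.43, 3.44, 3.48, 3.50, 3.59, 3.62, 3.64, 3.69, 3.85, 3.89, 4.02, 4.15, 4.16, 4.39, 4.42, 4.47, 4.52, 4.54, 4.91, 5.28
α = 0.12; lower rank = 50 × 0.060 = 3; upper rank = 50 × 0.940 = 47.
The 3rd smallest replicate is 1.86; the 47th is 4.52.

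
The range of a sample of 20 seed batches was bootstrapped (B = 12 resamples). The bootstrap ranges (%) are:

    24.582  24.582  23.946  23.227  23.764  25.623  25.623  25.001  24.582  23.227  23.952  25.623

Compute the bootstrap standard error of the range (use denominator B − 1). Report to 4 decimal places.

Bootstrap SE is the standard deviation of the 12 replicate ranges.
Mean of replicates: (24.582 + 24.582 + 23.946 + 23.227 + 23.764 + 25.623 + 25.623 + 25.001 + 24.582 + 23.227 + 23.952 + 25.623) / 12 = 293.73200 / 12 = 24.47767
Sum of squared deviations: (+0.10433)² + (+0.10433)² + (−0.53167)² + (−1.25067)² + (−0.71367)² + (+1.14533)² + (+1.14533)² + (+0.52333)² + (+0.10433)² + (−1.25067)² + (−0.52567)² + (+1.14533)² = 8.43855
Variance = 8.43855 / 11 = 0.76714
SE* = √0.76714

SE* = 0.8759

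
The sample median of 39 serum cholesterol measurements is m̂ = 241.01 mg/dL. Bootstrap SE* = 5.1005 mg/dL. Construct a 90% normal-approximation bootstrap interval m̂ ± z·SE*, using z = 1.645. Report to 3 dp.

Margin = 1.645 × 5.1005 = 8.3903
Interval: 241.01 ± 8.3903

(232.620, 249.400)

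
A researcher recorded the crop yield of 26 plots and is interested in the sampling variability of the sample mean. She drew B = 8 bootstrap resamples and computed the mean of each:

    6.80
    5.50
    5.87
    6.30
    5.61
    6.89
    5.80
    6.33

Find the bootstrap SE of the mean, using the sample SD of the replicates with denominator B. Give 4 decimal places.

Bootstrap SE is the standard deviation of the 8 replicate means.
Mean of replicates: (6.80 + 5.50 + 5.87 + 6.30 + 5.61 + 6.89 + 5.80 + 6.33) / 8 = 49.10000 / 8 = 6.13750
Sum of squared deviations: (+0.66250)² + (−0.63750)² + (−0.26750)² + (+0.16250)² + (−0.52750)² + (+0.75250)² + (−0.33750)² + (+0.19250)² = 1.93875
Variance = 1.93875 / 8 = 0.24234
SE* = √0.24234

SE* = 0.4923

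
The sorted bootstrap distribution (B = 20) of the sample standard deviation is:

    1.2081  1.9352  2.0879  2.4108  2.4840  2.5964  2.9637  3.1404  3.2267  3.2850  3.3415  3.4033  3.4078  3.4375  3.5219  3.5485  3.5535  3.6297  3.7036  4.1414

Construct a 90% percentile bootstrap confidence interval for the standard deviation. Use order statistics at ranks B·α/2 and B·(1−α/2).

α = 0.10; lower rank = 20 × 0.050 = 1; upper rank = 20 × 0.950 = 19.
The 1st smallest replicate is 1.2081; the 19th is 3.7036.

(1.2081, 3.7036)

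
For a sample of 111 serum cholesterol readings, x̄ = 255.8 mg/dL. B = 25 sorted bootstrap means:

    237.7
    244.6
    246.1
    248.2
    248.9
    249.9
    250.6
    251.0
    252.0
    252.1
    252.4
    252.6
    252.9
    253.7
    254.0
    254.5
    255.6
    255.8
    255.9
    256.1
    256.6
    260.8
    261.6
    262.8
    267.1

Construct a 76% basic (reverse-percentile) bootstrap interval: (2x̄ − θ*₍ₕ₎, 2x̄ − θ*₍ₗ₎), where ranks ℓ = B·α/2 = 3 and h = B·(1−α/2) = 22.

(250.8, 265.5)

Percentile endpoints at ranks 3 and 22: θ*₍3₎ = 246.1, θ*₍22₎ = 260.8.
Basic interval reflects these around x̄:
  lower = 2 × 255.8 − 260.8 = 250.8
  upper = 2 × 255.8 − 246.1 = 265.5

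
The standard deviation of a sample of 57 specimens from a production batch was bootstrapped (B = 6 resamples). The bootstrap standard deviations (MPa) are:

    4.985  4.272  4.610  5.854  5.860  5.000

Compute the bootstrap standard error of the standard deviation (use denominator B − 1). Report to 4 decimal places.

SE* = 0.6473

Bootstrap SE is the standard deviation of the 6 replicate standard deviations.
Mean of replicates: (4.985 + 4.272 + 4.610 + 5.854 + 5.860 + 5.000) / 6 = 30.58100 / 6 = 5.09683
Sum of squared deviations: (−0.11183)² + (−0.82483)² + (−0.48683)² + (+0.75717)² + (+0.76317)² + (−0.09683)² = 2.09496
Variance = 2.09496 / 5 = 0.41899
SE* = √0.41899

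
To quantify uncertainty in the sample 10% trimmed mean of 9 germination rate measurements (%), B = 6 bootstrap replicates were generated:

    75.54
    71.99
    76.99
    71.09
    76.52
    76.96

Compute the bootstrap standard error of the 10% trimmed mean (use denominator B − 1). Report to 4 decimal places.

Bootstrap SE is the standard deviation of the 6 replicate 10% trimmed means.
Mean of replicates: (75.54 + 71.99 + 76.99 + 71.09 + 76.52 + 76.96) / 6 = 449.09000 / 6 = 74.84833
Sum of squared deviations: (+0.69167)² + (−2.85833)² + (+2.14167)² + (−3.75833)² + (+1.67167)² + (+2.11167)² = 34.61388
Variance = 34.61388 / 5 = 6.92278
SE* = √6.92278

SE* = 2.6311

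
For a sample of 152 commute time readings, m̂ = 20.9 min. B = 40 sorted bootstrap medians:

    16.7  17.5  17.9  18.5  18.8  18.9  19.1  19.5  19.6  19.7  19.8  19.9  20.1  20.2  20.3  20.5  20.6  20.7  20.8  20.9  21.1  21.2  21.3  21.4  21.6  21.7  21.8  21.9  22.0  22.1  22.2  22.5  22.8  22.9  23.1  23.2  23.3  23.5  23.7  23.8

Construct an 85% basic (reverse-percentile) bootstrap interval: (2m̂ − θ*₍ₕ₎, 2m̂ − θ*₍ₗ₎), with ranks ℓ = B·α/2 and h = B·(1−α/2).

(18.5, 23.9)

Percentile endpoints at ranks 3 and 37: θ*₍3₎ = 17.9, θ*₍37₎ = 23.3.
Basic interval reflects these around m̂:
  lower = 2 × 20.9 − 23.3 = 18.5
  upper = 2 × 20.9 − 17.9 = 23.9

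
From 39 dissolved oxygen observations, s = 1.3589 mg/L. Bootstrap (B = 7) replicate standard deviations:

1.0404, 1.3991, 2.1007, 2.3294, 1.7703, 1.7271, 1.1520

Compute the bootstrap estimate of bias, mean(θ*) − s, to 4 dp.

mean(θ*) = (1.0404 + 1.3991 + 2.1007 + 2.3294 + 1.7703 + 1.7271 + 1.1520) / 7 = 1.64557
bias = 1.64557 − 1.3589

bias = +0.2867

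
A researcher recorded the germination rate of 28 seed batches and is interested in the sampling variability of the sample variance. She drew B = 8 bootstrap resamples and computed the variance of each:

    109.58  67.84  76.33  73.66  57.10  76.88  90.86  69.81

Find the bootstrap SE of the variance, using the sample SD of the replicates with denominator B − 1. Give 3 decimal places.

SE* = 16.001

Bootstrap SE is the standard deviation of the 8 replicate variances.
Mean of replicates: (109.58 + 67.84 + 76.33 + 73.66 + 57.10 + 76.88 + 90.86 + 69.81) / 8 = 622.0600 / 8 = 77.7575
Sum of squared deviations: (+31.8225)² + (−9.9175)² + (−1.4275)² + (−4.0975)² + (−20.6575)² + (−0.8775)² + (+13.1025)² + (−7.9475)² = 1792.1961
Variance = 1792.1961 / 7 = 256.0280
SE* = √256.0280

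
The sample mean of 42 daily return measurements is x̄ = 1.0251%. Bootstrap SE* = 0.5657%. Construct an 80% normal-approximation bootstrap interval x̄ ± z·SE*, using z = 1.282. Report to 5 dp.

(0.29987, 1.75033)

Margin = 1.282 × 0.5657 = 0.725227
Interval: 1.0251 ± 0.725227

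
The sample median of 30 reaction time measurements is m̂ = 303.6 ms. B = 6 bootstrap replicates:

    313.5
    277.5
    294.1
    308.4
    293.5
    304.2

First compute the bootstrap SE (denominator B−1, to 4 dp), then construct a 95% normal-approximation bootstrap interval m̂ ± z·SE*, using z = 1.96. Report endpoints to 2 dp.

(278.18, 329.02)

Mean of replicates = 298.5333; sum of squared deviations = 840.8533; SE* = √(840.8533/5) = 12.9681
Margin = 1.96 × 12.9681 = 25.417
Interval: 303.6 ± 25.417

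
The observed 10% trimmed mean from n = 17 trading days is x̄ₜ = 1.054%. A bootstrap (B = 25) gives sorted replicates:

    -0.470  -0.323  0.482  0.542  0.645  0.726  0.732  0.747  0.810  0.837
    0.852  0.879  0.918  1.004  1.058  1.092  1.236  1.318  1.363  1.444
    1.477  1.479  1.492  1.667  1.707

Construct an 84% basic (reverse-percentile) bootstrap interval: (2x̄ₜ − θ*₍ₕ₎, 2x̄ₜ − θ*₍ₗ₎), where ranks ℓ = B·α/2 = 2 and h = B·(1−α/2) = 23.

(0.616, 2.431)

Percentile endpoints at ranks 2 and 23: θ*₍2₎ = -0.323, θ*₍23₎ = 1.492.
Basic interval reflects these around x̄ₜ:
  lower = 2 × 1.054 − 1.492 = 0.616
  upper = 2 × 1.054 − -0.323 = 2.431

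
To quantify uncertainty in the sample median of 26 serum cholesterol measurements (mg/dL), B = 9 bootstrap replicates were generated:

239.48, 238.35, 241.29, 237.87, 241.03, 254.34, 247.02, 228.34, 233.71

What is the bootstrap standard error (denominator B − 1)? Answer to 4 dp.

SE* = 7.4201

Bootstrap SE is the standard deviation of the 9 replicate medians.
Mean of replicates: (239.48 + 238.35 + 241.29 + 237.87 + 241.03 + 254.34 + 247.02 + 228.34 + 233.71) / 9 = 2161.43000 / 9 = 240.15889
Sum of squared deviations: (−0.67889)² + (−1.80889)² + (+1.13111)² + (−2.28889)² + (+0.87111)² + (+14.18111)² + (+6.86111)² + (−11.81889)² + (−6.44889)² = 440.46329
Variance = 440.46329 / 8 = 55.05791
SE* = √55.05791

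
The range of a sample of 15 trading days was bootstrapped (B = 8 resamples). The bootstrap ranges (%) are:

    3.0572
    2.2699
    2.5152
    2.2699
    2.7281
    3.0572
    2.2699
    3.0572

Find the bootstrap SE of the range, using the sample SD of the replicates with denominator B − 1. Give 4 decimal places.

Bootstrap SE is the standard deviation of the 8 replicate ranges.
Mean of replicates: (3.0572 + 2.2699 + 2.5152 + 2.2699 + 2.7281 + 3.0572 + 2.2699 + 3.0572) / 8 = 21.22460 / 8 = 2.65307
Sum of squared deviations: (+0.40413)² + (−0.38318)² + (−0.13787)² + (−0.38318)² + (+0.07503)² + (+0.40413)² + (−0.38318)² + (+0.40413)² = 0.95506
Variance = 0.95506 / 7 = 0.13644
SE* = √0.13644

SE* = 0.3694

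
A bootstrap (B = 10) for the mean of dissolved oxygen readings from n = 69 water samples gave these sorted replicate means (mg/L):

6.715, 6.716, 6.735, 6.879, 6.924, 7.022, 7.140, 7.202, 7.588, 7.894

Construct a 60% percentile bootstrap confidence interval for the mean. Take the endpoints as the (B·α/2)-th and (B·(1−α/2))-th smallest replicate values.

(6.716, 7.202)

α = 0.40; lower rank = 10 × 0.200 = 2; upper rank = 10 × 0.800 = 8.
The 2nd smallest replicate is 6.716; the 8th is 7.202.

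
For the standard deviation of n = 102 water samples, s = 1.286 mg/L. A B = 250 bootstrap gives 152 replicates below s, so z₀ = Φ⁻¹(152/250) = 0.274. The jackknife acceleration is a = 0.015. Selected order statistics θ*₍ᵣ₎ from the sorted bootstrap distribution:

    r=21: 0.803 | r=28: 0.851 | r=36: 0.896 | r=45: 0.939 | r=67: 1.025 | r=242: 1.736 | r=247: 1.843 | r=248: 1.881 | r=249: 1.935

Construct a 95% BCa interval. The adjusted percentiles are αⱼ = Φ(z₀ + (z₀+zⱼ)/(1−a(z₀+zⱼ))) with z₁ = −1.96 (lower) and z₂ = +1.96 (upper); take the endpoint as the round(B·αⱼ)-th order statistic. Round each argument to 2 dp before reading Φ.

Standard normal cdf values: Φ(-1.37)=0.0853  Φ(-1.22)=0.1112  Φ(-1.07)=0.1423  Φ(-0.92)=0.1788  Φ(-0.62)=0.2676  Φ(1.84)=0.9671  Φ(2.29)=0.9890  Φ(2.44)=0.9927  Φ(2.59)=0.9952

(0.803, 1.935)

Lower: z₀ + z₁ = 0.274 + (-1.960) = -1.686; 1 − a(z₀+z₁) = 1 − (0.015)(-1.686) = 1.0253; argument = 0.274 + (-1.686)/1.0253 = -1.3704 → -1.37.
α₁ = Φ(-1.37) = 0.0853; rank = round(250 × 0.0853) = 21; θ*₍21₎ = 0.803.
Upper: z₀ + z₂ = 2.234; 1 − a(z₀+z₂) = 0.9665; argument = 2.5855 → 2.59; α₂ = 0.9952; rank = 249; θ*₍249₎ = 1.935.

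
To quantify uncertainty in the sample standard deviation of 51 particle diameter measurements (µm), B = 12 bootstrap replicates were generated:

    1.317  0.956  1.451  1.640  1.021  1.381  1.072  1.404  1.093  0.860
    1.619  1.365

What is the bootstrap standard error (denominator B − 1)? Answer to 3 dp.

SE* = 0.258

Bootstrap SE is the standard deviation of the 12 replicate standard deviations.
Mean of replicates: (1.317 + 0.956 + 1.451 + 1.640 + 1.021 + 1.381 + 1.072 + 1.404 + 1.093 + 0.860 + 1.619 + 1.365) / 12 = 15.1790 / 12 = 1.2649
Sum of squared deviations: (+0.0521)² + (−0.3089)² + (+0.1861)² + (+0.3751)² + (−0.2439)² + (+0.1161)² + (−0.1929)² + (+0.1391)² + (−0.1719)² + (−0.4049)² + (+0.3541)² + (+0.1001)² = 0.7319
Variance = 0.7319 / 11 = 0.0665
SE* = √0.0665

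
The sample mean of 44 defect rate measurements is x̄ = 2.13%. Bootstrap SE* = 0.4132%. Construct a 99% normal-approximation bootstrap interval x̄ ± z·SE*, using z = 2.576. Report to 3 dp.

(1.066, 3.194)

Margin = 2.576 × 0.4132 = 1.0644
Interval: 2.13 ± 1.0644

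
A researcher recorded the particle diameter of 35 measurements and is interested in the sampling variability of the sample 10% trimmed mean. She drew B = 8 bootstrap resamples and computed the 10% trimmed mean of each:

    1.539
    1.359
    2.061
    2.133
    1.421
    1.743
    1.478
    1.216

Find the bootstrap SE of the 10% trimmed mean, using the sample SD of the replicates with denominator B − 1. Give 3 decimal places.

Bootstrap SE is the standard deviation of the 8 replicate 10% trimmed means.
Mean of replicates: (1.539 + 1.359 + 2.061 + 2.133 + 1.421 + 1.743 + 1.478 + 1.216) / 8 = 12.9500 / 8 = 1.6187
Sum of squared deviations: (−0.0797)² + (−0.2597)² + (+0.4423)² + (+0.5143)² + (−0.1977)² + (+0.1243)² + (−0.1407)² + (−0.4027)² = 0.7704
Variance = 0.7704 / 7 = 0.1101
SE* = √0.1101

SE* = 0.332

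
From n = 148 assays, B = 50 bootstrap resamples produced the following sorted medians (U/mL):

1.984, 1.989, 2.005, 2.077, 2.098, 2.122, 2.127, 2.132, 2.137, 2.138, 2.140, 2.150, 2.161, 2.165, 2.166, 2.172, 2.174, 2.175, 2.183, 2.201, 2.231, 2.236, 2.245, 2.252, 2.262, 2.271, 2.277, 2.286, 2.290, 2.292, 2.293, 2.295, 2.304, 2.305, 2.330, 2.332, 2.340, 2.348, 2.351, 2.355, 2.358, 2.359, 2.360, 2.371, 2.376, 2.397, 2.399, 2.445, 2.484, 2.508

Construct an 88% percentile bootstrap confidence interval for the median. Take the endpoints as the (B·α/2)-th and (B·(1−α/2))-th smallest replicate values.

α = 0.12; lower rank = 50 × 0.060 = 3; upper rank = 50 × 0.940 = 47.
The 3rd smallest replicate is 2.005; the 47th is 2.399.

(2.005, 2.399)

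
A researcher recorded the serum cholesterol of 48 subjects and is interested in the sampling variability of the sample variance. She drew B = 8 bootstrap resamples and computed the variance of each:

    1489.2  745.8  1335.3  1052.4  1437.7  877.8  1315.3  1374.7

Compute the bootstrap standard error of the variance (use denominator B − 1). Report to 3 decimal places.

SE* = 276.213

Bootstrap SE is the standard deviation of the 8 replicate variances.
Mean of replicates: (1489.2 + 745.8 + 1335.3 + 1052.4 + 1437.7 + 877.8 + 1315.3 + 1374.7) / 8 = 9628.2000 / 8 = 1203.5250
Sum of squared deviations: (+285.6750)² + (−457.7250)² + (+131.7750)² + (−151.1250)² + (+234.1750)² + (−325.7250)² + (+111.7750)² + (+171.1750)² = 534055.0350
Variance = 534055.0350 / 7 = 76293.5764
SE* = √76293.5764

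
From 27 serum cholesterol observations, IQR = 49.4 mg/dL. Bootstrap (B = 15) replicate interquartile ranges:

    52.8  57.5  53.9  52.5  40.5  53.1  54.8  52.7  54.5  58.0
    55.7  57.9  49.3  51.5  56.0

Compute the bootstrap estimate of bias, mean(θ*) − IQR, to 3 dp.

bias = +3.980

mean(θ*) = (52.8 + 57.5 + 53.9 + 52.5 + 40.5 + 53.1 + 54.8 + 52.7 + 54.5 + 58.0 + 55.7 + 57.9 + 49.3 + 51.5 + 56.0) / 15 = 53.3800
bias = 53.3800 − 49.4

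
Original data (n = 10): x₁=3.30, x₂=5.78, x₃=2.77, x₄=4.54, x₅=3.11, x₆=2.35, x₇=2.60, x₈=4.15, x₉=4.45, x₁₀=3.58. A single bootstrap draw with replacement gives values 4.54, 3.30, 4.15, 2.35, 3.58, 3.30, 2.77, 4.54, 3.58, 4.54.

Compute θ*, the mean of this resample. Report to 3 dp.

Mean = (4.54 + 3.30 + 4.15 + 2.35 + 3.58 + 3.30 + 2.77 + 4.54 + 3.58 + 4.54) / 10 = 36.650 / 10 = 3.665

θ* = 3.665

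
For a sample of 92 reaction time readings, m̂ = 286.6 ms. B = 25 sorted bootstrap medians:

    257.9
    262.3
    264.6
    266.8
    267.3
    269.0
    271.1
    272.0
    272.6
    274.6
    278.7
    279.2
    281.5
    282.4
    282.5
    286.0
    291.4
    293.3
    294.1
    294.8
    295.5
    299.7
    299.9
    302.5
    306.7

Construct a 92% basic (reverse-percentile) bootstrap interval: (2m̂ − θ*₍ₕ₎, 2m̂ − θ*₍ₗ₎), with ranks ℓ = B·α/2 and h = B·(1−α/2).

(270.7, 315.3)

Percentile endpoints at ranks 1 and 24: θ*₍1₎ = 257.9, θ*₍24₎ = 302.5.
Basic interval reflects these around m̂:
  lower = 2 × 286.6 − 302.5 = 270.7
  upper = 2 × 286.6 − 257.9 = 315.3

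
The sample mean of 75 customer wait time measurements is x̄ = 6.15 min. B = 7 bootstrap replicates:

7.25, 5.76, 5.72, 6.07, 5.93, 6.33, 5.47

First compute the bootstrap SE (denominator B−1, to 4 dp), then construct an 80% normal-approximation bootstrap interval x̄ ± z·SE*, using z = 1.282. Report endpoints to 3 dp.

(5.399, 6.901)

Mean of replicates = 6.0757; sum of squared deviations = 2.0580; SE* = √(2.0580/6) = 0.5857
Margin = 1.282 × 0.5857 = 0.7509
Interval: 6.15 ± 0.7509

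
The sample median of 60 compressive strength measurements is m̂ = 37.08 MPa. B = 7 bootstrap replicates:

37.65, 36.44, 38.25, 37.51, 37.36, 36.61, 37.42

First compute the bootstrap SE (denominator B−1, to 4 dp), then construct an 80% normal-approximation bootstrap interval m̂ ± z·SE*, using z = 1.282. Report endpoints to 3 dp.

Mean of replicates = 37.3200; sum of squared deviations = 2.3000; SE* = √(2.3000/6) = 0.6191
Margin = 1.282 × 0.6191 = 0.7937
Interval: 37.08 ± 0.7937

(36.286, 37.874)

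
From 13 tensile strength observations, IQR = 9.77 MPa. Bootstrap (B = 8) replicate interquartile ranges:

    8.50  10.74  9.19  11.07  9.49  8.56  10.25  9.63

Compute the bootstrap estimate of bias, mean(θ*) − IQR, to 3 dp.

bias = −0.091

mean(θ*) = (8.50 + 10.74 + 9.19 + 11.07 + 9.49 + 8.56 + 10.25 + 9.63) / 8 = 9.6788
bias = 9.6788 − 9.77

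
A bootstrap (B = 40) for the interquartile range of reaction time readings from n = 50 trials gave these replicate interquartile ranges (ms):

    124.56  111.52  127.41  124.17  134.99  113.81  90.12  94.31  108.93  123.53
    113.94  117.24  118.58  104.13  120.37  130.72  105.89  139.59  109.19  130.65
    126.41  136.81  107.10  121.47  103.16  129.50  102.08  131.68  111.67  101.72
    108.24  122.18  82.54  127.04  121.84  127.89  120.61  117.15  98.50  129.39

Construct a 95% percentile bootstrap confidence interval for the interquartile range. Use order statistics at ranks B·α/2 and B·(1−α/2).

(82.54, 136.81)

Sorted replicates: 82.54, 90.12, 94.31, 98.50, 101.72, 102.08, 103.16, 104.13, 105.89, 107.10, 108.24, 108.93, 109.19, 111.52, 111.67, 113.81, 113.94, 117.15, 117.24, 118.58, 120.37, 120.61, 121.47, 121.84, 122.18, 123.53, 124.17, 124.56, 126.41, 127.04, 127.41, 127.89, 129.39, 129.50, 130.65, 130.72, 131.68, 134.99, 136.81, 139.59
α = 0.05; lower rank = 40 × 0.025 = 1; upper rank = 40 × 0.975 = 39.
The 1st smallest replicate is 82.54; the 39th is 136.81.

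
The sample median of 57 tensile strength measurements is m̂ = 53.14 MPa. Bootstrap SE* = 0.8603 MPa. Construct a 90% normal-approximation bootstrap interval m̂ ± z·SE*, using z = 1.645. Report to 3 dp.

Margin = 1.645 × 0.8603 = 1.4152
Interval: 53.14 ± 1.4152

(51.725, 54.555)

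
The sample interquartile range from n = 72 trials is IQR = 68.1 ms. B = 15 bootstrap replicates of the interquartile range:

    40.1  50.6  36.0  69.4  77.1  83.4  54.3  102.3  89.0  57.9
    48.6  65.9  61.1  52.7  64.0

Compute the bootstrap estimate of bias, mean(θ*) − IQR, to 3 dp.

mean(θ*) = (40.1 + 50.6 + 36.0 + 69.4 + 77.1 + 83.4 + 54.3 + 102.3 + 89.0 + 57.9 + 48.6 + 65.9 + 61.1 + 52.7 + 64.0) / 15 = 63.4933
bias = 63.4933 − 68.1

bias = −4.607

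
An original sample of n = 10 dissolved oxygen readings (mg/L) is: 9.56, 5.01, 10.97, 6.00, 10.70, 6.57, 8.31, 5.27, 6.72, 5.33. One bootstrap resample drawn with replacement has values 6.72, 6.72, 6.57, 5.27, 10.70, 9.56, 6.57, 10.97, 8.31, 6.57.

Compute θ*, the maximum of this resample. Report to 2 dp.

Maximum = 10.97

θ* = 10.97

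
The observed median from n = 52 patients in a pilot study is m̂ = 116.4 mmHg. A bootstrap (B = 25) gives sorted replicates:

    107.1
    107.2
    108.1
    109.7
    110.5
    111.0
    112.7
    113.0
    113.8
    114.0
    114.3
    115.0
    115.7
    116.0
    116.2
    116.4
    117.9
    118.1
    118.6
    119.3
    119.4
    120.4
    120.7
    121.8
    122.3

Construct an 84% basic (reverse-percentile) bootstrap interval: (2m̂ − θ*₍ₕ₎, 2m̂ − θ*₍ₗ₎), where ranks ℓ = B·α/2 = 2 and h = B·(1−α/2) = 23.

Percentile endpoints at ranks 2 and 23: θ*₍2₎ = 107.2, θ*₍23₎ = 120.7.
Basic interval reflects these around m̂:
  lower = 2 × 116.4 − 120.7 = 112.1
  upper = 2 × 116.4 − 107.2 = 125.6

(112.1, 125.6)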